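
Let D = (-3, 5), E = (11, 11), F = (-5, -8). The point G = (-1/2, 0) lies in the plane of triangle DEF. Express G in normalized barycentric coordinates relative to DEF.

Signed area of the reference triangle: [DEF] = ½·((-3)·(11−(-8)) + 11·(-8−5) + (-5)·(5−11)) = ½·(-57 − 143 + 30) = -85.
[GEF] = ½·((-1/2)·(11−(-8)) + 11·(-8−0) + (-5)·(0−11)) = ½·(-19/2 − 88 + 55) = -85/4, so the D-coordinate is (-85/4)/(-85) = 1/4.
[DGF] = ½·((-3)·(0−(-8)) + (-1/2)·(-8−5) + (-5)·(5−0)) = ½·(-24 + 13/2 − 25) = -85/4, so the E-coordinate is 1/4.
[DEG] = ½·((-3)·(11−0) + 11·(0−5) + (-1/2)·(5−11)) = ½·(-33 − 55 + 3) = -85/2, so the F-coordinate is 1/2.
Check: 1/4 + 1/4 + 1/2 = 1.

(1/4, 1/4, 1/2)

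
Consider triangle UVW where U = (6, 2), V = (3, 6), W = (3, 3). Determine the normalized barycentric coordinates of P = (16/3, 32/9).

Signed area of the reference triangle: [UVW] = ½·(6·(6−3) + 3·(3−2) + 3·(2−6)) = ½·(18 + 3 − 12) = 9/2.
[PVW] = ½·((16/3)·(6−3) + 3·(3−(32/9)) + 3·(32/9−6)) = ½·(16 − 5/3 − 22/3) = 7/2, so the U-coordinate is (7/2)/(9/2) = 7/9.
[UPW] = ½·(6·(32/9−3) + (16/3)·(3−2) + 3·(2−(32/9))) = ½·(10/3 + 16/3 − 14/3) = 2, so the V-coordinate is 4/9.
[UVP] = ½·(6·(6−(32/9)) + 3·(32/9−2) + (16/3)·(2−6)) = ½·(44/3 + 14/3 − 64/3) = -1, so the W-coordinate is -2/9.

(7/9, 4/9, -2/9)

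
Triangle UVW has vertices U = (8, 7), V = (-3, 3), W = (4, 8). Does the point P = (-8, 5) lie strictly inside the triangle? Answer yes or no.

Barycentric coordinates of P: (-13/9, 8/9, 14/9).
The three coordinates are negative, positive, positive; a point is interior exactly when all three are positive.

no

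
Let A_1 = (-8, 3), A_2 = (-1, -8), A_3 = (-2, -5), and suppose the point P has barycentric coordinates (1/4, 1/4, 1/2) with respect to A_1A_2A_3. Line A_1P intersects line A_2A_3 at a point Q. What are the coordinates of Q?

Line A_1P meets A_2A_3 where the A_1-coordinate vanishes; zeroing P's A_1-weight and renormalizing leaves A_2, A_3-weights 1/4 : 1/2 → (1/3, 2/3).
So Q = (1/3)·A_2 + (2/3)·A_3 = (-5/3, -6).

(-5/3, -6)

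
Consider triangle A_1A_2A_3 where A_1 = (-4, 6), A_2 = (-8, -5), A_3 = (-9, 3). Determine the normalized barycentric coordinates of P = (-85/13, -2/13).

(5/13, 7/13, 1/13)

Signed area of the reference triangle: [A_1A_2A_3] = ½·((-4)·(-5−3) + (-8)·(3−6) + (-9)·(6−(-5))) = ½·(32 + 24 − 99) = -43/2.
[PA_2A_3] = ½·((-85/13)·(-5−3) + (-8)·(3−(-2/13)) + (-9)·(-2/13−(-5))) = ½·(680/13 − 328/13 − 567/13) = -215/26, so the A_1-coordinate is (-215/26)/(-43/2) = 5/13.
[A_1PA_3] = ½·((-4)·(-2/13−3) + (-85/13)·(3−6) + (-9)·(6−(-2/13))) = ½·(164/13 + 255/13 − 720/13) = -301/26, so the A_2-coordinate is 7/13.
[A_1A_2P] = ½·((-4)·(-5−(-2/13)) + (-8)·(-2/13−6) + (-85/13)·(6−(-5))) = ½·(252/13 + 640/13 − 935/13) = -43/26, so the A_3-coordinate is 1/13.
Check: 5/13 + 7/13 + 1/13 = 1.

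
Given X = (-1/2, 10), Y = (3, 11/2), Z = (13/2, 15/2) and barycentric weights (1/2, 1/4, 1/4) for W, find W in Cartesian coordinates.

(17/8, 33/4)

W = (1/2)·X + (1/4)·Y + (1/4)·Z.
x-coordinate: (1/2)·(-1/2) + (1/4)·3 + (1/4)·(13/2) = 17/8.
y-coordinate: (1/2)·10 + (1/4)·(11/2) + (1/4)·(15/2) = 33/4.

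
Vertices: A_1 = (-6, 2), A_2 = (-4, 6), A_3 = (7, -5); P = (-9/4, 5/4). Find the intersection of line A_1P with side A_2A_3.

(3/2, 1/2)

Barycentric coordinates of P with respect to A_1A_2A_3: (1/2, 1/4, 1/4).
On side A_2A_3 the A_1-coordinate is zero; dropping P's A_1-weight 1/2 and renormalizing the remaining 1/4 : 1/4 gives weights 1/2, 1/2 on A_2, A_3.
Q = (1/2)·(-4, 6) + (1/2)·(7, -5) = (3/2, 1/2).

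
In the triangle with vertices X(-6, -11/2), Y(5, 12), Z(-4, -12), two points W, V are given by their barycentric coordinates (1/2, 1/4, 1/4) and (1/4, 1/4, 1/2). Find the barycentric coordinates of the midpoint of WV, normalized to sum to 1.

(3/8, 1/4, 3/8)

Since both coordinate triples sum to 1, the midpoint's barycentrics are the componentwise average.
(1/2+1/4)/2 = 3/8; similarly 1/4 and 3/8.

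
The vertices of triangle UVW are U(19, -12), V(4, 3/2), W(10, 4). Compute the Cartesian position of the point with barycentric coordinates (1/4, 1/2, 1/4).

P = (1/4)·U + (1/2)·V + (1/4)·W.
x-coordinate: (1/4)·19 + (1/2)·4 + (1/4)·10 = 37/4.
y-coordinate: (1/4)·(-12) + (1/2)·(3/2) + (1/4)·4 = -5/4.

(37/4, -5/4)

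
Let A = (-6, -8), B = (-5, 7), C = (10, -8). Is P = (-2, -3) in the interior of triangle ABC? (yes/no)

yes

Barycentric coordinates of P: (7/16, 1/3, 11/48).
The three coordinates are positive, positive, positive; a point is interior exactly when all three are positive.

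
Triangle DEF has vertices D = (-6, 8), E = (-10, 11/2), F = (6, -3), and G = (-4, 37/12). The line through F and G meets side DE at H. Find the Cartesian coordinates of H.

(-9, 49/8)

Barycentric coordinates of G with respect to DEF: (1/6, 1/2, 1/3).
On side DE the F-coordinate is zero; dropping G's F-weight 1/3 and renormalizing the remaining 1/6 : 1/2 gives weights 1/4, 3/4 on D, E.
H = (1/4)·(-6, 8) + (3/4)·(-10, 11/2) = (-9, 49/8).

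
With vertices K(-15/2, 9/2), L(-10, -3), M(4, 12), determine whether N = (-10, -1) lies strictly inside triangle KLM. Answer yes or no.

Barycentric coordinates of N: (56/135, 89/135, -2/27).
The three coordinates are positive, positive, negative; a point is interior exactly when all three are positive.

no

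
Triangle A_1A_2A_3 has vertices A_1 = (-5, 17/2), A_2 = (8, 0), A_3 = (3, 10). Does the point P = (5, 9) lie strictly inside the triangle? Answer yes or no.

no

Barycentric coordinates of P: (-6/35, 22/175, 183/175).
The three coordinates are negative, positive, positive; a point is interior exactly when all three are positive.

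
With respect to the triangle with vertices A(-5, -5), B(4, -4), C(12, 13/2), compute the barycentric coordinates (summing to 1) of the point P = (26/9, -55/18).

Signed area of the reference triangle: [ABC] = ½·((-5)·(-4−(13/2)) + 4·(13/2−(-5)) + 12·(-5−(-4))) = ½·(105/2 + 46 − 12) = 173/4.
[PBC] = ½·((26/9)·(-4−(13/2)) + 4·(13/2−(-55/18)) + 12·(-55/18−(-4))) = ½·(-91/3 + 344/9 + 34/3) = 173/18, so the A-coordinate is (173/18)/(173/4) = 2/9.
[APC] = ½·((-5)·(-55/18−(13/2)) + (26/9)·(13/2−(-5)) + 12·(-5−(-55/18))) = ½·(430/9 + 299/9 − 70/3) = 173/6, so the B-coordinate is 2/3.
[ABP] = ½·((-5)·(-4−(-55/18)) + 4·(-55/18−(-5)) + (26/9)·(-5−(-4))) = ½·(85/18 + 70/9 − 26/9) = 173/36, so the C-coordinate is 1/9.

(2/9, 2/3, 1/9)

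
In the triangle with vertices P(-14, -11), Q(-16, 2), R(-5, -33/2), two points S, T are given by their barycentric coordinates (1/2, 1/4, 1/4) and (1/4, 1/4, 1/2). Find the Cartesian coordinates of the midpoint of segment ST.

Barycentric coordinates of the midpoint are the average: (3/8, 1/4, 3/8).
Converting: (3/8)·P + (1/4)·Q + (3/8)·R = (-89/8, -157/16).

(-89/8, -157/16)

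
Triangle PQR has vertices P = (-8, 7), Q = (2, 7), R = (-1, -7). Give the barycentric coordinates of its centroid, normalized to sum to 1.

(1/3, 1/3, 1/3)

The centroid is the average of the vertices, so each weight is 1/3.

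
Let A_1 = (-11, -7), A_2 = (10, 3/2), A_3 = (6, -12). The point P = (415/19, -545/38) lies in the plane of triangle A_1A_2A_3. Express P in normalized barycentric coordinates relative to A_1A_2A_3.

(-17/19, 3/19, 33/19)

Signed area of the reference triangle: [A_1A_2A_3] = ½·((-11)·(3/2−(-12)) + 10·(-12−(-7)) + 6·(-7−(3/2))) = ½·(-297/2 − 50 − 51) = -499/4.
[PA_2A_3] = ½·((415/19)·(3/2−(-12)) + 10·(-12−(-545/38)) + 6·(-545/38−(3/2))) = ½·(11205/38 + 445/19 − 1806/19) = 8483/76, so the A_1-coordinate is (8483/76)/(-499/4) = -17/19.
[A_1PA_3] = ½·((-11)·(-545/38−(-12)) + (415/19)·(-12−(-7)) + 6·(-7−(-545/38))) = ½·(979/38 − 2075/19 + 837/19) = -1497/76, so the A_2-coordinate is 3/19.
[A_1A_2P] = ½·((-11)·(3/2−(-545/38)) + 10·(-545/38−(-7)) + (415/19)·(-7−(3/2))) = ½·(-3311/19 − 1395/19 − 7055/38) = -16467/76, so the A_3-coordinate is 33/19.
Check: -17/19 + 3/19 + 33/19 = 1.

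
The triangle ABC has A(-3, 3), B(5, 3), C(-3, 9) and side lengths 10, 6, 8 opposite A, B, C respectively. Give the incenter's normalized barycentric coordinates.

The incenter has barycentric coordinates proportional to the opposite side lengths: (10 : 6 : 8).
Normalizing by 10+6+8 = 24 gives (5/12, 1/4, 1/3).

(5/12, 1/4, 1/3)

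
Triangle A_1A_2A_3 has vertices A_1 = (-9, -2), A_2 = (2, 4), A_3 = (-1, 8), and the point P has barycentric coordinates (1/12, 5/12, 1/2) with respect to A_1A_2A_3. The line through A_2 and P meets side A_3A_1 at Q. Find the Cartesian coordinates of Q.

Line A_2P meets A_3A_1 where the A_2-coordinate vanishes; zeroing P's A_2-weight and renormalizing leaves A_3, A_1-weights 1/2 : 1/12 → (6/7, 1/7).
So Q = (6/7)·A_3 + (1/7)·A_1 = (-15/7, 46/7).

(-15/7, 46/7)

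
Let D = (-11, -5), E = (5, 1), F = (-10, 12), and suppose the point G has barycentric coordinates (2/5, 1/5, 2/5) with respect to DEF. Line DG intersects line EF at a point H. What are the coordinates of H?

(-5, 25/3)

Line DG meets EF where the D-coordinate vanishes; zeroing G's D-weight and renormalizing leaves E, F-weights 1/5 : 2/5 → (1/3, 2/3).
So H = (1/3)·E + (2/3)·F = (-5, 25/3).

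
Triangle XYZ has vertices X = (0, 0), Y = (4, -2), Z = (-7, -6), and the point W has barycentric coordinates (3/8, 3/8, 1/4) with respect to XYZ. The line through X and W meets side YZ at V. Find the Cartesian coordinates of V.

Line XW meets YZ where the X-coordinate vanishes; zeroing W's X-weight and renormalizing leaves Y, Z-weights 3/8 : 1/4 → (3/5, 2/5).
So V = (3/5)·Y + (2/5)·Z = (-2/5, -18/5).

(-2/5, -18/5)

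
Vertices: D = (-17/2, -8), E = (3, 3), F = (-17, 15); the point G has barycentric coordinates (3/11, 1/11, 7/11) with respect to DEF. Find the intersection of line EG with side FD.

Line EG meets FD where the E-coordinate vanishes; zeroing G's E-weight and renormalizing leaves F, D-weights 7/11 : 3/11 → (7/10, 3/10).
So H = (7/10)·F + (3/10)·D = (-289/20, 81/10).

(-289/20, 81/10)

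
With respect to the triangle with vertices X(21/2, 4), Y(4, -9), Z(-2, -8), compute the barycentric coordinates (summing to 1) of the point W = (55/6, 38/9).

(1, -2/9, 2/9)

Signed area of the reference triangle: [XYZ] = ½·((21/2)·(-9−(-8)) + 4·(-8−4) + (-2)·(4−(-9))) = ½·(-21/2 − 48 − 26) = -169/4.
[WYZ] = ½·((55/6)·(-9−(-8)) + 4·(-8−(38/9)) + (-2)·(38/9−(-9))) = ½·(-55/6 − 440/9 − 238/9) = -169/4, so the X-coordinate is (-169/4)/(-169/4) = 1.
[XWZ] = ½·((21/2)·(38/9−(-8)) + (55/6)·(-8−4) + (-2)·(4−(38/9))) = ½·(385/3 − 110 + 4/9) = 169/18, so the Y-coordinate is -2/9.
[XYW] = ½·((21/2)·(-9−(38/9)) + 4·(38/9−4) + (55/6)·(4−(-9))) = ½·(-833/6 + 8/9 + 715/6) = -169/18, so the Z-coordinate is 2/9.
Check: 1 − 2/9 + 2/9 = 1.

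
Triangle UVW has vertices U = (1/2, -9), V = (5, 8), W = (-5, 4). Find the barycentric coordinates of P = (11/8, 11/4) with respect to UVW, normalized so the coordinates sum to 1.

Signed area of the reference triangle: [UVW] = ½·((1/2)·(8−4) + 5·(4−(-9)) + (-5)·(-9−8)) = ½·(2 + 65 + 85) = 76.
[PVW] = ½·((11/8)·(8−4) + 5·(4−(11/4)) + (-5)·(11/4−8)) = ½·(11/2 + 25/4 + 105/4) = 19, so the U-coordinate is 19/76 = 1/4.
[UPW] = ½·((1/2)·(11/4−4) + (11/8)·(4−(-9)) + (-5)·(-9−(11/4))) = ½·(-5/8 + 143/8 + 235/4) = 38, so the V-coordinate is 1/2.
[UVP] = ½·((1/2)·(8−(11/4)) + 5·(11/4−(-9)) + (11/8)·(-9−8)) = ½·(21/8 + 235/4 − 187/8) = 19, so the W-coordinate is 1/4.
Check: 1/4 + 1/2 + 1/4 = 1.

(1/4, 1/2, 1/4)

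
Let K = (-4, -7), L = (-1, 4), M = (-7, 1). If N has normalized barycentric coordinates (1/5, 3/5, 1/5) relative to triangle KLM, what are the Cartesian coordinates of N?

(-14/5, 6/5)

N = (1/5)·K + (3/5)·L + (1/5)·M.
x-coordinate: (1/5)·(-4) + (3/5)·(-1) + (1/5)·(-7) = -14/5.
y-coordinate: (1/5)·(-7) + (3/5)·4 + (1/5)·1 = 6/5.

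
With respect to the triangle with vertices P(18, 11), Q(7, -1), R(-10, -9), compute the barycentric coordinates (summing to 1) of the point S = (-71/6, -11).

(-1/6, 1/6, 1)

Signed area of the reference triangle: [PQR] = ½·(18·(-1−(-9)) + 7·(-9−11) + (-10)·(11−(-1))) = ½·(144 − 140 − 120) = -58.
[SQR] = ½·((-71/6)·(-1−(-9)) + 7·(-9−(-11)) + (-10)·(-11−(-1))) = ½·(-284/3 + 14 + 100) = 29/3, so the P-coordinate is (29/3)/(-58) = -1/6.
[PSR] = ½·(18·(-11−(-9)) + (-71/6)·(-9−11) + (-10)·(11−(-11))) = ½·(-36 + 710/3 − 220) = -29/3, so the Q-coordinate is 1/6.
[PQS] = ½·(18·(-1−(-11)) + 7·(-11−11) + (-71/6)·(11−(-1))) = ½·(180 − 154 − 142) = -58, so the R-coordinate is 1.
Check: -1/6 + 1/6 + 1 = 1.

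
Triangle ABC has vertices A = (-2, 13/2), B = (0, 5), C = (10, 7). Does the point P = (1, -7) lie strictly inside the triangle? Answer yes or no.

no

Barycentric coordinates of P: (-122/19, 327/38, -45/38).
The three coordinates are negative, positive, negative; a point is interior exactly when all three are positive.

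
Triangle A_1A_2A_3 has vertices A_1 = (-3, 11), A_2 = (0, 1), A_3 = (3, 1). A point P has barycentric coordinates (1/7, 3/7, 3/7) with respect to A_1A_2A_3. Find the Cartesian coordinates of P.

(6/7, 17/7)

P = (1/7)·A_1 + (3/7)·A_2 + (3/7)·A_3.
x-coordinate: (1/7)·(-3) + (3/7)·0 + (3/7)·3 = 6/7.
y-coordinate: (1/7)·11 + (3/7)·1 + (3/7)·1 = 17/7.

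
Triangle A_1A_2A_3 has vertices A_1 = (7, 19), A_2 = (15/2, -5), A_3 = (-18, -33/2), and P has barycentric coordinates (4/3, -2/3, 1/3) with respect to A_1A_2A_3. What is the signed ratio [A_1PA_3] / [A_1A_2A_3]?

The signed ratio [A_1PA_3]/[A_1A_2A_3] equals the barycentric coordinate of P at vertex A_2, which is -2/3.

-2/3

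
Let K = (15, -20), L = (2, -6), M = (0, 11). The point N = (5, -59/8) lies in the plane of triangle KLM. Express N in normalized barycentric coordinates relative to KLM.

(1/4, 5/8, 1/8)

Signed area of the reference triangle: [KLM] = ½·(15·(-6−11) + 2·(11−(-20)) + 0·(-20−(-6))) = ½·(-255 + 62 + 0) = -193/2.
[NLM] = ½·(5·(-6−11) + 2·(11−(-59/8)) + 0·(-59/8−(-6))) = ½·(-85 + 147/4 + 0) = -193/8, so the K-coordinate is (-193/8)/(-193/2) = 1/4.
[KNM] = ½·(15·(-59/8−11) + 5·(11−(-20)) + 0·(-20−(-59/8))) = ½·(-2205/8 + 155 + 0) = -965/16, so the L-coordinate is 5/8.
[KLN] = ½·(15·(-6−(-59/8)) + 2·(-59/8−(-20)) + 5·(-20−(-6))) = ½·(165/8 + 101/4 − 70) = -193/16, so the M-coordinate is 1/8.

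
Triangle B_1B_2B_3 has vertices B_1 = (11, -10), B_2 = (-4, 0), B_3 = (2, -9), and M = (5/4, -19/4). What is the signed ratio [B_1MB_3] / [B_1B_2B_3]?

[B_1B_2B_3] = ½·(11·(0−(-9)) + (-4)·(-9−(-10)) + 2·(-10−0)) = ½·(99 − 4 − 20) = 75/2.
[B_1MB_3] = ½·(11·(-19/4−(-9)) + (5/4)·(-9−(-10)) + 2·(-10−(-19/4))) = ½·(187/4 + 5/4 − 21/2) = 75/4, so the ratio is (75/4)/(75/2) = 1/2.

1/2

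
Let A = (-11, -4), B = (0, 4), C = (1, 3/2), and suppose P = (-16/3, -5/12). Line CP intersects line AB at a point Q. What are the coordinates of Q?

Barycentric coordinates of P with respect to ABC: (1/2, 1/3, 1/6).
On side AB the C-coordinate is zero; dropping P's C-weight 1/6 and renormalizing the remaining 1/2 : 1/3 gives weights 3/5, 2/5 on A, B.
Q = (3/5)·(-11, -4) + (2/5)·(0, 4) = (-33/5, -4/5).

(-33/5, -4/5)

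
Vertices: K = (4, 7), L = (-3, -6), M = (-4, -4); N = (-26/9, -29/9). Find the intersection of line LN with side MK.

Barycentric coordinates of N with respect to KLM: (1/9, 2/9, 2/3).
On side MK the L-coordinate is zero; dropping N's L-weight 2/9 and renormalizing the remaining 2/3 : 1/9 gives weights 6/7, 1/7 on M, K.
J = (6/7)·(-4, -4) + (1/7)·(4, 7) = (-20/7, -17/7).

(-20/7, -17/7)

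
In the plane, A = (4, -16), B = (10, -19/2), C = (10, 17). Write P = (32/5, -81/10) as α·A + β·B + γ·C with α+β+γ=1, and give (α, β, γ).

(3/5, 1/5, 1/5)

Signed area of the reference triangle: [ABC] = ½·(4·(-19/2−17) + 10·(17−(-16)) + 10·(-16−(-19/2))) = ½·(-106 + 330 − 65) = 159/2.
[PBC] = ½·((32/5)·(-19/2−17) + 10·(17−(-81/10)) + 10·(-81/10−(-19/2))) = ½·(-848/5 + 251 + 14) = 477/10, so the A-coordinate is (477/10)/(159/2) = 3/5.
[APC] = ½·(4·(-81/10−17) + (32/5)·(17−(-16)) + 10·(-16−(-81/10))) = ½·(-502/5 + 1056/5 − 79) = 159/10, so the B-coordinate is 1/5.
[ABP] = ½·(4·(-19/2−(-81/10)) + 10·(-81/10−(-16)) + (32/5)·(-16−(-19/2))) = ½·(-28/5 + 79 − 208/5) = 159/10, so the C-coordinate is 1/5.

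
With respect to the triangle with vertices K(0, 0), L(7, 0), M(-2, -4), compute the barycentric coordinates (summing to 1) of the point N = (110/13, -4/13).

(-4/13, 16/13, 1/13)

Signed area of the reference triangle: [KLM] = ½·(0·(0−(-4)) + 7·(-4−0) + (-2)·(0−0)) = ½·(0 − 28 + 0) = -14.
[NLM] = ½·((110/13)·(0−(-4)) + 7·(-4−(-4/13)) + (-2)·(-4/13−0)) = ½·(440/13 − 336/13 + 8/13) = 56/13, so the K-coordinate is (56/13)/(-14) = -4/13.
[KNM] = ½·(0·(-4/13−(-4)) + (110/13)·(-4−0) + (-2)·(0−(-4/13))) = ½·(0 − 440/13 − 8/13) = -224/13, so the L-coordinate is 16/13.
[KLN] = ½·(0·(0−(-4/13)) + 7·(-4/13−0) + (110/13)·(0−0)) = ½·(0 − 28/13 + 0) = -14/13, so the M-coordinate is 1/13.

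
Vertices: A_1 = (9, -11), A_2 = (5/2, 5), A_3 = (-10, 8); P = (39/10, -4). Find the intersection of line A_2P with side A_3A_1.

Barycentric coordinates of P with respect to A_1A_2A_3: (3/5, 1/5, 1/5).
On side A_3A_1 the A_2-coordinate is zero; dropping P's A_2-weight 1/5 and renormalizing the remaining 1/5 : 3/5 gives weights 1/4, 3/4 on A_3, A_1.
Q = (1/4)·(-10, 8) + (3/4)·(9, -11) = (17/4, -25/4).

(17/4, -25/4)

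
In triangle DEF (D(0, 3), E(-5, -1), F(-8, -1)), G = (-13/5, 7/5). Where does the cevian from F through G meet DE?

Barycentric coordinates of G with respect to DEF: (3/5, 1/5, 1/5).
On side DE the F-coordinate is zero; dropping G's F-weight 1/5 and renormalizing the remaining 3/5 : 1/5 gives weights 3/4, 1/4 on D, E.
H = (3/4)·(0, 3) + (1/4)·(-5, -1) = (-5/4, 2).

(-5/4, 2)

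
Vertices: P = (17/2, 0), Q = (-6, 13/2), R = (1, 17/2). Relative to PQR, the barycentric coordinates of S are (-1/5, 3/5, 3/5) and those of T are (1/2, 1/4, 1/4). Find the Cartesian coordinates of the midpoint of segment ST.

(-17/20, 51/8)

Barycentric coordinates of the midpoint are the average: (3/20, 17/40, 17/40).
Converting: (3/20)·P + (17/40)·Q + (17/40)·R = (-17/20, 51/8).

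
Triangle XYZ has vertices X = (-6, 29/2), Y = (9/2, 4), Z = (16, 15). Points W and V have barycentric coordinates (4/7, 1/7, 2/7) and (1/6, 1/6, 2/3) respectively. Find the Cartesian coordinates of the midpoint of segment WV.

Barycentric coordinates of the midpoint are the average: (31/84, 13/84, 10/21).
Converting: (31/84)·X + (13/84)·Y + (10/21)·Z = (1025/168, 2203/168).

(1025/168, 2203/168)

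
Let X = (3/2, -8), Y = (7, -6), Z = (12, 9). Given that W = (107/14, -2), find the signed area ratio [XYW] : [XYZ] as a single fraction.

2/7

[XYZ] = ½·((3/2)·(-6−9) + 7·(9−(-8)) + 12·(-8−(-6))) = ½·(-45/2 + 119 − 24) = 145/4.
[XYW] = ½·((3/2)·(-6−(-2)) + 7·(-2−(-8)) + (107/14)·(-8−(-6))) = ½·(-6 + 42 − 107/7) = 145/14, so the ratio is (145/14)/(145/4) = 2/7.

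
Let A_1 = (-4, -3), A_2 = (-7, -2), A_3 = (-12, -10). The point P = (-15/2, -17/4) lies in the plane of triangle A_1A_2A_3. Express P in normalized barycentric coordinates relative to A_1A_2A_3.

(1/4, 1/2, 1/4)

Signed area of the reference triangle: [A_1A_2A_3] = ½·((-4)·(-2−(-10)) + (-7)·(-10−(-3)) + (-12)·(-3−(-2))) = ½·(-32 + 49 + 12) = 29/2.
[PA_2A_3] = ½·((-15/2)·(-2−(-10)) + (-7)·(-10−(-17/4)) + (-12)·(-17/4−(-2))) = ½·(-60 + 161/4 + 27) = 29/8, so the A_1-coordinate is (29/8)/(29/2) = 1/4.
[A_1PA_3] = ½·((-4)·(-17/4−(-10)) + (-15/2)·(-10−(-3)) + (-12)·(-3−(-17/4))) = ½·(-23 + 105/2 − 15) = 29/4, so the A_2-coordinate is 1/2.
[A_1A_2P] = ½·((-4)·(-2−(-17/4)) + (-7)·(-17/4−(-3)) + (-15/2)·(-3−(-2))) = ½·(-9 + 35/4 + 15/2) = 29/8, so the A_3-coordinate is 1/4.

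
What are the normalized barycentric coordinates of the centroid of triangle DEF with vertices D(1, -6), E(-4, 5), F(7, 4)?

The centroid is the average of the vertices, so each weight is 1/3.

(1/3, 1/3, 1/3)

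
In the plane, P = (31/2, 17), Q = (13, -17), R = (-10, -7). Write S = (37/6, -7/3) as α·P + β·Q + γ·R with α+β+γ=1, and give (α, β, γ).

(1/3, 1/3, 1/3)

Signed area of the reference triangle: [PQR] = ½·((31/2)·(-17−(-7)) + 13·(-7−17) + (-10)·(17−(-17))) = ½·(-155 − 312 − 340) = -807/2.
[SQR] = ½·((37/6)·(-17−(-7)) + 13·(-7−(-7/3)) + (-10)·(-7/3−(-17))) = ½·(-185/3 − 182/3 − 440/3) = -269/2, so the P-coordinate is (-269/2)/(-807/2) = 1/3.
[PSR] = ½·((31/2)·(-7/3−(-7)) + (37/6)·(-7−17) + (-10)·(17−(-7/3))) = ½·(217/3 − 148 − 580/3) = -269/2, so the Q-coordinate is 1/3.
[PQS] = ½·((31/2)·(-17−(-7/3)) + 13·(-7/3−17) + (37/6)·(17−(-17))) = ½·(-682/3 − 754/3 + 629/3) = -269/2, so the R-coordinate is 1/3.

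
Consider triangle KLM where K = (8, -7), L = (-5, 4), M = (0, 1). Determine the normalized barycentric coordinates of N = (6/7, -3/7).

(2/7, 2/7, 3/7)

Signed area of the reference triangle: [KLM] = ½·(8·(4−1) + (-5)·(1−(-7)) + 0·(-7−4)) = ½·(24 − 40 + 0) = -8.
[NLM] = ½·((6/7)·(4−1) + (-5)·(1−(-3/7)) + 0·(-3/7−4)) = ½·(18/7 − 50/7 + 0) = -16/7, so the K-coordinate is (-16/7)/(-8) = 2/7.
[KNM] = ½·(8·(-3/7−1) + (6/7)·(1−(-7)) + 0·(-7−(-3/7))) = ½·(-80/7 + 48/7 + 0) = -16/7, so the L-coordinate is 2/7.
[KLN] = ½·(8·(4−(-3/7)) + (-5)·(-3/7−(-7)) + (6/7)·(-7−4)) = ½·(248/7 − 230/7 − 66/7) = -24/7, so the M-coordinate is 3/7.
Check: 2/7 + 2/7 + 3/7 = 1.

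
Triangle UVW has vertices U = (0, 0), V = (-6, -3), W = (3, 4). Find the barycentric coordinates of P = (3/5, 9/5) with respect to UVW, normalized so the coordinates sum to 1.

Signed area of the reference triangle: [UVW] = ½·(0·(-3−4) + (-6)·(4−0) + 3·(0−(-3))) = ½·(0 − 24 + 9) = -15/2.
[PVW] = ½·((3/5)·(-3−4) + (-6)·(4−(9/5)) + 3·(9/5−(-3))) = ½·(-21/5 − 66/5 + 72/5) = -3/2, so the U-coordinate is (-3/2)/(-15/2) = 1/5.
[UPW] = ½·(0·(9/5−4) + (3/5)·(4−0) + 3·(0−(9/5))) = ½·(0 + 12/5 − 27/5) = -3/2, so the V-coordinate is 1/5.
[UVP] = ½·(0·(-3−(9/5)) + (-6)·(9/5−0) + (3/5)·(0−(-3))) = ½·(0 − 54/5 + 9/5) = -9/2, so the W-coordinate is 3/5.
Check: 1/5 + 1/5 + 3/5 = 1.

(1/5, 1/5, 3/5)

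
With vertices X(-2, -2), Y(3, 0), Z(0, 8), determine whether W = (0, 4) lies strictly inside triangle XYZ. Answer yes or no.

yes

Barycentric coordinates of W: (6/23, 4/23, 13/23).
The three coordinates are positive, positive, positive; a point is interior exactly when all three are positive.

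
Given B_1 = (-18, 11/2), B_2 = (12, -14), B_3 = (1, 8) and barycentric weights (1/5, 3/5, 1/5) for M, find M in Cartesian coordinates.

(19/5, -57/10)

M = (1/5)·B_1 + (3/5)·B_2 + (1/5)·B_3.
x-coordinate: (1/5)·(-18) + (3/5)·12 + (1/5)·1 = 19/5.
y-coordinate: (1/5)·(11/2) + (3/5)·(-14) + (1/5)·8 = -57/10.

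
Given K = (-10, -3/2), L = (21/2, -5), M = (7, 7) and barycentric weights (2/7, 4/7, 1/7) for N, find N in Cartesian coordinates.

(29/7, -16/7)

N = (2/7)·K + (4/7)·L + (1/7)·M.
x-coordinate: (2/7)·(-10) + (4/7)·(21/2) + (1/7)·7 = 29/7.
y-coordinate: (2/7)·(-3/2) + (4/7)·(-5) + (1/7)·7 = -16/7.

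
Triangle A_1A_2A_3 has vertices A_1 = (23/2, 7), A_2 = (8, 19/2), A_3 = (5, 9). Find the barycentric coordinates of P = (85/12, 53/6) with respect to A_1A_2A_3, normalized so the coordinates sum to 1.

(1/6, 1/3, 1/2)

Signed area of the reference triangle: [A_1A_2A_3] = ½·((23/2)·(19/2−9) + 8·(9−7) + 5·(7−(19/2))) = ½·(23/4 + 16 − 25/2) = 37/8.
[PA_2A_3] = ½·((85/12)·(19/2−9) + 8·(9−(53/6)) + 5·(53/6−(19/2))) = ½·(85/24 + 4/3 − 10/3) = 37/48, so the A_1-coordinate is (37/48)/(37/8) = 1/6.
[A_1PA_3] = ½·((23/2)·(53/6−9) + (85/12)·(9−7) + 5·(7−(53/6))) = ½·(-23/12 + 85/6 − 55/6) = 37/24, so the A_2-coordinate is 1/3.
[A_1A_2P] = ½·((23/2)·(19/2−(53/6)) + 8·(53/6−7) + (85/12)·(7−(19/2))) = ½·(23/3 + 44/3 − 425/24) = 37/16, so the A_3-coordinate is 1/2.
Check: 1/6 + 1/3 + 1/2 = 1.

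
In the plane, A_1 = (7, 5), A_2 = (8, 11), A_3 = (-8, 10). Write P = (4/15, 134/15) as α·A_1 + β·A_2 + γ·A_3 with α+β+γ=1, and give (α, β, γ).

(4/15, 4/15, 7/15)

Signed area of the reference triangle: [A_1A_2A_3] = ½·(7·(11−10) + 8·(10−5) + (-8)·(5−11)) = ½·(7 + 40 + 48) = 95/2.
[PA_2A_3] = ½·((4/15)·(11−10) + 8·(10−(134/15)) + (-8)·(134/15−11)) = ½·(4/15 + 128/15 + 248/15) = 38/3, so the A_1-coordinate is (38/3)/(95/2) = 4/15.
[A_1PA_3] = ½·(7·(134/15−10) + (4/15)·(10−5) + (-8)·(5−(134/15))) = ½·(-112/15 + 4/3 + 472/15) = 38/3, so the A_2-coordinate is 4/15.
[A_1A_2P] = ½·(7·(11−(134/15)) + 8·(134/15−5) + (4/15)·(5−11)) = ½·(217/15 + 472/15 − 8/5) = 133/6, so the A_3-coordinate is 7/15.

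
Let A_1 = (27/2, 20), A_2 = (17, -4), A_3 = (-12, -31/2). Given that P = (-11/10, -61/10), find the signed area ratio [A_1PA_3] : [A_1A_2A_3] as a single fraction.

[A_1A_2A_3] = ½·((27/2)·(-4−(-31/2)) + 17·(-31/2−20) + (-12)·(20−(-4))) = ½·(621/4 − 1207/2 − 288) = -2945/8.
[A_1PA_3] = ½·((27/2)·(-61/10−(-31/2)) + (-11/10)·(-31/2−20) + (-12)·(20−(-61/10))) = ½·(1269/10 + 781/20 − 1566/5) = -589/8, so the ratio is (-589/8)/(-2945/8) = 1/5.

1/5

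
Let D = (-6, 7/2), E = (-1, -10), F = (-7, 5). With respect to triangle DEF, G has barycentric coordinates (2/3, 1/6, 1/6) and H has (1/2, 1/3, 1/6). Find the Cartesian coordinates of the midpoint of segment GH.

Barycentric coordinates of the midpoint are the average: (7/12, 1/4, 1/6).
Converting: (7/12)·D + (1/4)·E + (1/6)·F = (-59/12, 3/8).

(-59/12, 3/8)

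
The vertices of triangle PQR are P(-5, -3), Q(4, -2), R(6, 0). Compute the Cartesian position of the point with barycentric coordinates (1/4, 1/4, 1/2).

S = (1/4)·P + (1/4)·Q + (1/2)·R.
x-coordinate: (1/4)·(-5) + (1/4)·4 + (1/2)·6 = 11/4.
y-coordinate: (1/4)·(-3) + (1/4)·(-2) + (1/2)·0 = -5/4.

(11/4, -5/4)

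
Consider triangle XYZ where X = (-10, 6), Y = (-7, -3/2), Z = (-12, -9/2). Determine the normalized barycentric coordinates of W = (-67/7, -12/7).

Signed area of the reference triangle: [XYZ] = ½·((-10)·(-3/2−(-9/2)) + (-7)·(-9/2−6) + (-12)·(6−(-3/2))) = ½·(-30 + 147/2 − 90) = -93/4.
[WYZ] = ½·((-67/7)·(-3/2−(-9/2)) + (-7)·(-9/2−(-12/7)) + (-12)·(-12/7−(-3/2))) = ½·(-201/7 + 39/2 + 18/7) = -93/28, so the X-coordinate is (-93/28)/(-93/4) = 1/7.
[XWZ] = ½·((-10)·(-12/7−(-9/2)) + (-67/7)·(-9/2−6) + (-12)·(6−(-12/7))) = ½·(-195/7 + 201/2 − 648/7) = -279/28, so the Y-coordinate is 3/7.
[XYW] = ½·((-10)·(-3/2−(-12/7)) + (-7)·(-12/7−6) + (-67/7)·(6−(-3/2))) = ½·(-15/7 + 54 − 1005/14) = -279/28, so the Z-coordinate is 3/7.
Check: 1/7 + 3/7 + 3/7 = 1.

(1/7, 3/7, 3/7)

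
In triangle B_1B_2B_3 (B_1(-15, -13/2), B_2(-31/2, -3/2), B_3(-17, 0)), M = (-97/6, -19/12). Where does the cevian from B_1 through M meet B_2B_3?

Barycentric coordinates of M with respect to B_1B_2B_3: (1/6, 1/3, 1/2).
On side B_2B_3 the B_1-coordinate is zero; dropping M's B_1-weight 1/6 and renormalizing the remaining 1/3 : 1/2 gives weights 2/5, 3/5 on B_2, B_3.
N = (2/5)·(-31/2, -3/2) + (3/5)·(-17, 0) = (-82/5, -3/5).

(-82/5, -3/5)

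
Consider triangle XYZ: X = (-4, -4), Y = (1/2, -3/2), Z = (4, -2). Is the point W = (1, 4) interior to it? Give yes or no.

no

Barycentric coordinates of W: (-39/22, 54/11, -47/22).
The three coordinates are negative, positive, negative; a point is interior exactly when all three are positive.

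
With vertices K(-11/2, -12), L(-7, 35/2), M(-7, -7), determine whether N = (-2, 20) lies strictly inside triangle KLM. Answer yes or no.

Barycentric coordinates of N: (10/3, 262/147, -605/147).
The three coordinates are positive, positive, negative; a point is interior exactly when all three are positive.

no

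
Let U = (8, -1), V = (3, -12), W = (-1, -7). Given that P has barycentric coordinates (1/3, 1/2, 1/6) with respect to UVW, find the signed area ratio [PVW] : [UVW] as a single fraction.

1/3

The signed ratio [PVW]/[UVW] equals the barycentric coordinate of P at vertex U, which is 1/3.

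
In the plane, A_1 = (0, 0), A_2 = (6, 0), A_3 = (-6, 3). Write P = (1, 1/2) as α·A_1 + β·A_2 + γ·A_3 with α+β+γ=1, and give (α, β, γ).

(1/2, 1/3, 1/6)

Signed area of the reference triangle: [A_1A_2A_3] = ½·(0·(0−3) + 6·(3−0) + (-6)·(0−0)) = ½·(0 + 18 + 0) = 9.
[PA_2A_3] = ½·(1·(0−3) + 6·(3−(1/2)) + (-6)·(1/2−0)) = ½·(-3 + 15 − 3) = 9/2, so the A_1-coordinate is (9/2)/9 = 1/2.
[A_1PA_3] = ½·(0·(1/2−3) + 1·(3−0) + (-6)·(0−(1/2))) = ½·(0 + 3 + 3) = 3, so the A_2-coordinate is 1/3.
[A_1A_2P] = ½·(0·(0−(1/2)) + 6·(1/2−0) + 1·(0−0)) = ½·(0 + 3 + 0) = 3/2, so the A_3-coordinate is 1/6.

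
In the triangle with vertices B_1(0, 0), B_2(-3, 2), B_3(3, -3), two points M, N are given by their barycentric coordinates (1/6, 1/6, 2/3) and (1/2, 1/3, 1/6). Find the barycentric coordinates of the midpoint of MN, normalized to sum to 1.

(1/3, 1/4, 5/12)

Since both coordinate triples sum to 1, the midpoint's barycentrics are the componentwise average.
(1/6+1/2)/2 = 1/3; similarly 1/4 and 5/12.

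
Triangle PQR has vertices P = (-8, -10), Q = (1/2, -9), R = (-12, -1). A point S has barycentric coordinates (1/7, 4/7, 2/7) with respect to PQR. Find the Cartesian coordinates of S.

S = (1/7)·P + (4/7)·Q + (2/7)·R.
x-coordinate: (1/7)·(-8) + (4/7)·(1/2) + (2/7)·(-12) = -30/7.
y-coordinate: (1/7)·(-10) + (4/7)·(-9) + (2/7)·(-1) = -48/7.

(-30/7, -48/7)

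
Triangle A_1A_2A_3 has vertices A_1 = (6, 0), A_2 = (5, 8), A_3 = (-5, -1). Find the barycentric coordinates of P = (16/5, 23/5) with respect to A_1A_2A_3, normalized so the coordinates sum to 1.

Signed area of the reference triangle: [A_1A_2A_3] = ½·(6·(8−(-1)) + 5·(-1−0) + (-5)·(0−8)) = ½·(54 − 5 + 40) = 89/2.
[PA_2A_3] = ½·((16/5)·(8−(-1)) + 5·(-1−(23/5)) + (-5)·(23/5−8)) = ½·(144/5 − 28 + 17) = 89/10, so the A_1-coordinate is (89/10)/(89/2) = 1/5.
[A_1PA_3] = ½·(6·(23/5−(-1)) + (16/5)·(-1−0) + (-5)·(0−(23/5))) = ½·(168/5 − 16/5 + 23) = 267/10, so the A_2-coordinate is 3/5.
[A_1A_2P] = ½·(6·(8−(23/5)) + 5·(23/5−0) + (16/5)·(0−8)) = ½·(102/5 + 23 − 128/5) = 89/10, so the A_3-coordinate is 1/5.

(1/5, 3/5, 1/5)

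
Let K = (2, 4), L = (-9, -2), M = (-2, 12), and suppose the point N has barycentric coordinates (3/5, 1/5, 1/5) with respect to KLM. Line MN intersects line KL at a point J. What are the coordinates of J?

(-3/4, 5/2)

Line MN meets KL where the M-coordinate vanishes; zeroing N's M-weight and renormalizing leaves K, L-weights 3/5 : 1/5 → (3/4, 1/4).
So J = (3/4)·K + (1/4)·L = (-3/4, 5/2).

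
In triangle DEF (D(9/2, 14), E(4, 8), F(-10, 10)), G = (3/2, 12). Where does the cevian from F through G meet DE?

Barycentric coordinates of G with respect to DEF: (3/5, 1/5, 1/5).
On side DE the F-coordinate is zero; dropping G's F-weight 1/5 and renormalizing the remaining 3/5 : 1/5 gives weights 3/4, 1/4 on D, E.
H = (3/4)·(9/2, 14) + (1/4)·(4, 8) = (35/8, 25/2).

(35/8, 25/2)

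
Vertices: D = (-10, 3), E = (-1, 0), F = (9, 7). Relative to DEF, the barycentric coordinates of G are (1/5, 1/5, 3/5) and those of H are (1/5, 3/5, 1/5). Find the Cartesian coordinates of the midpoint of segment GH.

Barycentric coordinates of the midpoint are the average: (1/5, 2/5, 2/5).
Converting: (1/5)·D + (2/5)·E + (2/5)·F = (6/5, 17/5).

(6/5, 17/5)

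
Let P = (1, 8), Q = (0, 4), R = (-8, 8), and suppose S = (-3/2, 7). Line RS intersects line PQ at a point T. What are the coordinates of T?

(2/3, 20/3)

Barycentric coordinates of S with respect to PQR: (1/2, 1/4, 1/4).
On side PQ the R-coordinate is zero; dropping S's R-weight 1/4 and renormalizing the remaining 1/2 : 1/4 gives weights 2/3, 1/3 on P, Q.
T = (2/3)·(1, 8) + (1/3)·(0, 4) = (2/3, 20/3).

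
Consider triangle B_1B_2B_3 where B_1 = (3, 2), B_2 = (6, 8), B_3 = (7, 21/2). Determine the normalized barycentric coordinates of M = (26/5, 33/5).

(2/5, 1/5, 2/5)

Signed area of the reference triangle: [B_1B_2B_3] = ½·(3·(8−(21/2)) + 6·(21/2−2) + 7·(2−8)) = ½·(-15/2 + 51 − 42) = 3/4.
[MB_2B_3] = ½·((26/5)·(8−(21/2)) + 6·(21/2−(33/5)) + 7·(33/5−8)) = ½·(-13 + 117/5 − 49/5) = 3/10, so the B_1-coordinate is (3/10)/(3/4) = 2/5.
[B_1MB_3] = ½·(3·(33/5−(21/2)) + (26/5)·(21/2−2) + 7·(2−(33/5))) = ½·(-117/10 + 221/5 − 161/5) = 3/20, so the B_2-coordinate is 1/5.
[B_1B_2M] = ½·(3·(8−(33/5)) + 6·(33/5−2) + (26/5)·(2−8)) = ½·(21/5 + 138/5 − 156/5) = 3/10, so the B_3-coordinate is 2/5.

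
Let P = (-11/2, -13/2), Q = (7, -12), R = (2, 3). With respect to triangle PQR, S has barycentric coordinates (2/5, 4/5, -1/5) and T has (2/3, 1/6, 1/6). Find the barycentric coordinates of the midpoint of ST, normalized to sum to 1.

Since both coordinate triples sum to 1, the midpoint's barycentrics are the componentwise average.
(2/5+2/3)/2 = 8/15; similarly 29/60 and -1/60.

(8/15, 29/60, -1/60)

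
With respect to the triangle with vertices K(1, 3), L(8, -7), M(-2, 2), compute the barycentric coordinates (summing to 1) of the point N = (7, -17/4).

Signed area of the reference triangle: [KLM] = ½·(1·(-7−2) + 8·(2−3) + (-2)·(3−(-7))) = ½·(-9 − 8 − 20) = -37/2.
[NLM] = ½·(7·(-7−2) + 8·(2−(-17/4)) + (-2)·(-17/4−(-7))) = ½·(-63 + 50 − 11/2) = -37/4, so the K-coordinate is (-37/4)/(-37/2) = 1/2.
[KNM] = ½·(1·(-17/4−2) + 7·(2−3) + (-2)·(3−(-17/4))) = ½·(-25/4 − 7 − 29/2) = -111/8, so the L-coordinate is 3/4.
[KLN] = ½·(1·(-7−(-17/4)) + 8·(-17/4−3) + 7·(3−(-7))) = ½·(-11/4 − 58 + 70) = 37/8, so the M-coordinate is -1/4.

(1/2, 3/4, -1/4)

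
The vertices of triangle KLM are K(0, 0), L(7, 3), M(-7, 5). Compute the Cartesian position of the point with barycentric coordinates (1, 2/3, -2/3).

N = 1·K + (2/3)·L + (-2/3)·M.
x-coordinate: 1·0 + (2/3)·7 + (-2/3)·(-7) = 28/3.
y-coordinate: 1·0 + (2/3)·3 + (-2/3)·5 = -4/3.

(28/3, -4/3)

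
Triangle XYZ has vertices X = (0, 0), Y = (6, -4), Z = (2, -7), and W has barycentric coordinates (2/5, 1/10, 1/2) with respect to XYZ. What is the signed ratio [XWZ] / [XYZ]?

1/10

The signed ratio [XWZ]/[XYZ] equals the barycentric coordinate of W at vertex Y, which is 1/10.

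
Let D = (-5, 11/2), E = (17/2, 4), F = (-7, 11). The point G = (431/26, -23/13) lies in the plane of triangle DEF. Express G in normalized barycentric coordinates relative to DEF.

Signed area of the reference triangle: [DEF] = ½·((-5)·(4−11) + (17/2)·(11−(11/2)) + (-7)·(11/2−4)) = ½·(35 + 187/4 − 21/2) = 285/8.
[GEF] = ½·((431/26)·(4−11) + (17/2)·(11−(-23/13)) + (-7)·(-23/13−4)) = ½·(-3017/26 + 1411/13 + 525/13) = 855/52, so the D-coordinate is (855/52)/(285/8) = 6/13.
[DGF] = ½·((-5)·(-23/13−11) + (431/26)·(11−(11/2)) + (-7)·(11/2−(-23/13))) = ½·(830/13 + 4741/52 − 1323/26) = 5415/104, so the E-coordinate is 19/13.
[DEG] = ½·((-5)·(4−(-23/13)) + (17/2)·(-23/13−(11/2)) + (431/26)·(11/2−4)) = ½·(-375/13 − 3213/52 + 1293/52) = -855/26, so the F-coordinate is -12/13.
Check: 6/13 + 19/13 − 12/13 = 1.

(6/13, 19/13, -12/13)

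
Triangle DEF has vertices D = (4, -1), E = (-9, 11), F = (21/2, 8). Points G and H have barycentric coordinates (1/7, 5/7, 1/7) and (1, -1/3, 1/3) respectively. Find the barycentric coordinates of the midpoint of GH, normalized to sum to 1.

Since both coordinate triples sum to 1, the midpoint's barycentrics are the componentwise average.
(1/7+1)/2 = 4/7; similarly 4/21 and 5/21.

(4/7, 4/21, 5/21)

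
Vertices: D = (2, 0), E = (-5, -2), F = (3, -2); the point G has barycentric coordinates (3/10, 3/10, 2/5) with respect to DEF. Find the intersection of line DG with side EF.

(-3/7, -2)

Line DG meets EF where the D-coordinate vanishes; zeroing G's D-weight and renormalizing leaves E, F-weights 3/10 : 2/5 → (3/7, 4/7).
So H = (3/7)·E + (4/7)·F = (-3/7, -2).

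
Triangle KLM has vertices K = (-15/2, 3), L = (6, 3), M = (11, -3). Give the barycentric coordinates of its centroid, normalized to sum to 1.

(1/3, 1/3, 1/3)

The centroid is the average of the vertices, so each weight is 1/3.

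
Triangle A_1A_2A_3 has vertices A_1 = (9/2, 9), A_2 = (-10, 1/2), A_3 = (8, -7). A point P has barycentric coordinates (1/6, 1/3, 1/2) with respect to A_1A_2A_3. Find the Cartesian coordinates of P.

(17/12, -11/6)

P = (1/6)·A_1 + (1/3)·A_2 + (1/2)·A_3.
x-coordinate: (1/6)·(9/2) + (1/3)·(-10) + (1/2)·8 = 17/12.
y-coordinate: (1/6)·9 + (1/3)·(1/2) + (1/2)·(-7) = -11/6.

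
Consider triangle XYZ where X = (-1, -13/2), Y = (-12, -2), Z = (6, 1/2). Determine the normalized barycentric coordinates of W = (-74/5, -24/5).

Signed area of the reference triangle: [XYZ] = ½·((-1)·(-2−(1/2)) + (-12)·(1/2−(-13/2)) + 6·(-13/2−(-2))) = ½·(5/2 − 84 − 27) = -217/4.
[WYZ] = ½·((-74/5)·(-2−(1/2)) + (-12)·(1/2−(-24/5)) + 6·(-24/5−(-2))) = ½·(37 − 318/5 − 84/5) = -217/10, so the X-coordinate is (-217/10)/(-217/4) = 2/5.
[XWZ] = ½·((-1)·(-24/5−(1/2)) + (-74/5)·(1/2−(-13/2)) + 6·(-13/2−(-24/5))) = ½·(53/10 − 518/5 − 51/5) = -217/4, so the Y-coordinate is 1.
[XYW] = ½·((-1)·(-2−(-24/5)) + (-12)·(-24/5−(-13/2)) + (-74/5)·(-13/2−(-2))) = ½·(-14/5 − 102/5 + 333/5) = 217/10, so the Z-coordinate is -2/5.

(2/5, 1, -2/5)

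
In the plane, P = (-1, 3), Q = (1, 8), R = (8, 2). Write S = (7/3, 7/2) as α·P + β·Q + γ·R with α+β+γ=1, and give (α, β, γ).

(1/2, 1/6, 1/3)

Signed area of the reference triangle: [PQR] = ½·((-1)·(8−2) + 1·(2−3) + 8·(3−8)) = ½·(-6 − 1 − 40) = -47/2.
[SQR] = ½·((7/3)·(8−2) + 1·(2−(7/2)) + 8·(7/2−8)) = ½·(14 − 3/2 − 36) = -47/4, so the P-coordinate is (-47/4)/(-47/2) = 1/2.
[PSR] = ½·((-1)·(7/2−2) + (7/3)·(2−3) + 8·(3−(7/2))) = ½·(-3/2 − 7/3 − 4) = -47/12, so the Q-coordinate is 1/6.
[PQS] = ½·((-1)·(8−(7/2)) + 1·(7/2−3) + (7/3)·(3−8)) = ½·(-9/2 + 1/2 − 35/3) = -47/6, so the R-coordinate is 1/3.
Check: 1/2 + 1/6 + 1/3 = 1.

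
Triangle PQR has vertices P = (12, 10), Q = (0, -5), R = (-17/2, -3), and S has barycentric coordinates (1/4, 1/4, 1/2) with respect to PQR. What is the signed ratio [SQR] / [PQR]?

The signed ratio [SQR]/[PQR] equals the barycentric coordinate of S at vertex P, which is 1/4.

1/4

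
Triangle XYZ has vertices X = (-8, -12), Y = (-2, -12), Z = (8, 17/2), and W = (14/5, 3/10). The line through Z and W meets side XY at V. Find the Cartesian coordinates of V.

(-5, -12)

Barycentric coordinates of W with respect to XYZ: (1/5, 1/5, 3/5).
On side XY the Z-coordinate is zero; dropping W's Z-weight 3/5 and renormalizing the remaining 1/5 : 1/5 gives weights 1/2, 1/2 on X, Y.
V = (1/2)·(-8, -12) + (1/2)·(-2, -12) = (-5, -12).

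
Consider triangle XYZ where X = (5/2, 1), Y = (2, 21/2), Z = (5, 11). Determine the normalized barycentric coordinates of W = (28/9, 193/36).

Signed area of the reference triangle: [XYZ] = ½·((5/2)·(21/2−11) + 2·(11−1) + 5·(1−(21/2))) = ½·(-5/4 + 20 − 95/2) = -115/8.
[WYZ] = ½·((28/9)·(21/2−11) + 2·(11−(193/36)) + 5·(193/36−(21/2))) = ½·(-14/9 + 203/18 − 925/36) = -575/72, so the X-coordinate is (-575/72)/(-115/8) = 5/9.
[XWZ] = ½·((5/2)·(193/36−11) + (28/9)·(11−1) + 5·(1−(193/36))) = ½·(-1015/72 + 280/9 − 785/36) = -115/48, so the Y-coordinate is 1/6.
[XYW] = ½·((5/2)·(21/2−(193/36)) + 2·(193/36−1) + (28/9)·(1−(21/2))) = ½·(925/72 + 157/18 − 266/9) = -575/144, so the Z-coordinate is 5/18.

(5/9, 1/6, 5/18)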